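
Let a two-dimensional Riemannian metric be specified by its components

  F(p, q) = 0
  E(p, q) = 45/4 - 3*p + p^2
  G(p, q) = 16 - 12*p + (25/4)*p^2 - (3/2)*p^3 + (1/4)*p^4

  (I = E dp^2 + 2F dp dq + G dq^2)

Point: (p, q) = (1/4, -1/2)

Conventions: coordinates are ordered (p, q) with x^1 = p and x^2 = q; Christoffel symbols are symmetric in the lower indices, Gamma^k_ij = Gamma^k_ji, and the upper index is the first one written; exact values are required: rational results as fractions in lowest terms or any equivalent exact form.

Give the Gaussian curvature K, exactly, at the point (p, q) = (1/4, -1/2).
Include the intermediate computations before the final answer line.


E = 169/16, F = 0, G = 13689/1024, EG - F^2 = 2313441/16384 at the point
E_p = -5/2, E_q = 0, F_p = 0, F_q = 0, G_p = -585/64, G_q = 0
E_qq = 0, F_pq = 0, G_pp = 167/16
Compute both Brioschi determinants and normalise by (EG - F^2)^2.
M1 = [[-E_qq/2 + F_pq - G_pp/2, E_p/2, F_p - E_q/2], [F_q - G_p/2, E, F], [G_q/2, F, G]] = [[-167/32, -5/4, 0], [585/128, 169/16, 0], [0, 0, 13689/1024]]; det M1 = -173152161/262144
M2 = [[0, E_q/2, G_p/2], [E_q/2, E, F], [G_p/2, F, G]] = [[0, 0, -585/128], [0, 169/16, 0], [-585/128, 0, 13689/1024]]; det M2 = -57836025/262144
det M1 - det M2 = -14414517/32768; K = -14414517/32768 / (2313441/16384)^2 = -8192/371293

Answer: K = -8192/371293


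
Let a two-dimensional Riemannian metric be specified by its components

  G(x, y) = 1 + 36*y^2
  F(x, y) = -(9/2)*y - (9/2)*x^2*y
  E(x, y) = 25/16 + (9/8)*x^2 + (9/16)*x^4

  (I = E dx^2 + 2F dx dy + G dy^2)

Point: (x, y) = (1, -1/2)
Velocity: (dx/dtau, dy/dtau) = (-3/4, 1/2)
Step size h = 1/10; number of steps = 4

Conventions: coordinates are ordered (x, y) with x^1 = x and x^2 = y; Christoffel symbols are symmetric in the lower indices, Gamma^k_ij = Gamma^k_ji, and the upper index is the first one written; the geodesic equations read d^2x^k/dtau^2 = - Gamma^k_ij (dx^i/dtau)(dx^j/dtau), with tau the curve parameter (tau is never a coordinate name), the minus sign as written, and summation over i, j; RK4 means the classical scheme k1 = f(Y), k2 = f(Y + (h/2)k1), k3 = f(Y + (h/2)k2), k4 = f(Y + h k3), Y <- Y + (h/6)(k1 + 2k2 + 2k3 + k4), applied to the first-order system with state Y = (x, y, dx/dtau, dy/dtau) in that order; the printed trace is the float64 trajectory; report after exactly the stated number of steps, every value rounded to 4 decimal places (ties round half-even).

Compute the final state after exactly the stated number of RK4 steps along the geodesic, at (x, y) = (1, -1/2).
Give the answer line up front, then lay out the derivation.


Answer: x = 0.7117, y = -0.2785, dx/dtau = -0.6698, dy/dtau = 0.6387

f(Y) = (dx/dtau, dy/dtau, -Gamma^x_ij Y'^i Y'^j, -Gamma^y_ij Y'^i Y'^j) with the Gammas evaluated at the stage position; h = 0.100000; intermediate values shown to 6 dp
step 0: x = 1.0000, y = -0.5000, dx/dtau = -0.7500, dy/dtau = 0.5000
step 1:
  k1: at (x, y) = (1.000000, -0.500000), (dx/dtau, dy/dtau) = (-0.750000, 0.500000); Gamma_xxx = 0.183673, Gamma_xxy = 0.000000, Gamma_xyy = -0.734694, Gamma_yxx = 0.367347, Gamma_yxy = 0.000000, Gamma_yyy = -1.469388; k1 = (-0.750000, 0.500000, 0.080357, 0.160714)
  k2: at (x, y) = (0.962500, -0.475000), (dx/dtau, dy/dtau) = (-0.745982, 0.508036); Gamma_xxx = 0.186079, Gamma_xxy = 0.000000, Gamma_xyy = -0.773315, Gamma_yxx = 0.367056, Gamma_yxy = 0.000000, Gamma_yyy = -1.525429; k2 = (-0.745982, 0.508036, 0.096042, 0.189451)
  k3: at (x, y) = (0.962701, -0.474598), (dx/dtau, dy/dtau) = (-0.745198, 0.509473); Gamma_xxx = 0.186369, Gamma_xxy = 0.000000, Gamma_xyy = -0.774361, Gamma_yxx = 0.367245, Gamma_yxy = 0.000000, Gamma_yyy = -1.525894; k3 = (-0.745198, 0.509473, 0.097500, 0.192126)
  k4: at (x, y) = (0.925480, -0.449053), (dx/dtau, dy/dtau) = (-0.740250, 0.519213); Gamma_xxx = 0.189539, Gamma_xxy = 0.000000, Gamma_xyy = -0.819204, Gamma_yxx = 0.366766, Gamma_yxy = 0.000000, Gamma_yyy = -1.585191; k4 = (-0.740250, 0.519213, 0.116981, 0.226362)
  Y <- Y + (h/6)(k1 + 2k2 + 2k3 + k4): x = 0.9255, y = -0.4491, dx/dtau = -0.7403, dy/dtau = 0.5192
step 2:
  k1: at (x, y) = (0.925456, -0.449096), (dx/dtau, dy/dtau) = (-0.740260, 0.519170); Gamma_xxx = 0.189506, Gamma_xxy = 0.000000, Gamma_xyy = -0.819080, Gamma_yxx = 0.366745, Gamma_yxy = 0.000000, Gamma_yyy = -1.585140; k1 = (-0.740260, 0.519170, 0.116927, 0.226285)
  k2: at (x, y) = (0.888444, -0.423138), (dx/dtau, dy/dtau) = (-0.734413, 0.530485); Gamma_xxx = 0.193415, Gamma_xxy = 0.000000, Gamma_xyy = -0.870806, Gamma_yxx = 0.365908, Gamma_yxy = 0.000000, Gamma_yyy = -1.647412; k2 = (-0.734413, 0.530485, 0.140736, 0.266248)
  k3: at (x, y) = (0.888736, -0.422572), (dx/dtau, dy/dtau) = (-0.733223, 0.532483); Gamma_xxx = 0.193874, Gamma_xxy = 0.000000, Gamma_xyy = -0.872585, Gamma_yxx = 0.366180, Gamma_yxy = 0.000000, Gamma_yyy = -1.648093; k3 = (-0.733223, 0.532483, 0.143181, 0.270433)
  k4: at (x, y) = (0.852134, -0.395848), (dx/dtau, dy/dtau) = (-0.725942, 0.546214); Gamma_xxx = 0.198960, Gamma_xxy = 0.000000, Gamma_xyy = -0.933939, Gamma_yxx = 0.365015, Gamma_yxy = 0.000000, Gamma_yyy = -1.713415; k4 = (-0.725942, 0.546214, 0.173790, 0.318837)
  Y <- Y + (h/6)(k1 + 2k2 + 2k3 + k4): x = 0.8521, y = -0.3959, dx/dtau = -0.7260, dy/dtau = 0.5461
step 3:
  k1: at (x, y) = (0.852099, -0.395908), (dx/dtau, dy/dtau) = (-0.725950, 0.546145); Gamma_xxx = 0.198907, Gamma_xxy = 0.000000, Gamma_xyy = -0.933729, Gamma_yxx = 0.364985, Gamma_yxy = 0.000000, Gamma_yyy = -1.713348; k1 = (-0.725950, 0.546145, 0.173683, 0.318699)
  k2: at (x, y) = (0.815801, -0.368600), (dx/dtau, dy/dtau) = (-0.717266, 0.562080); Gamma_xxx = 0.205136, Gamma_xxy = 0.000000, Gamma_xyy = -1.005816, Gamma_yxx = 0.363191, Gamma_yxy = 0.000000, Gamma_yyy = -1.780784; k2 = (-0.717266, 0.562080, 0.212235, 0.375759)
  k3: at (x, y) = (0.816235, -0.367804), (dx/dtau, dy/dtau) = (-0.715339, 0.564933); Gamma_xxx = 0.205880, Gamma_xxy = 0.000000, Gamma_xyy = -1.008924, Gamma_yxx = 0.363565, Gamma_yxy = 0.000000, Gamma_yyy = -1.781668; k3 = (-0.715339, 0.564933, 0.216647, 0.382579)
  k4: at (x, y) = (0.780565, -0.339414), (dx/dtau, dy/dtau) = (-0.704286, 0.584403); Gamma_xxx = 0.213986, Gamma_xxy = 0.000000, Gamma_xyy = -1.096568, Gamma_yxx = 0.361054, Gamma_yxy = 0.000000, Gamma_yyy = -1.850221; k4 = (-0.704286, 0.584403, 0.268367, 0.452811)
  Y <- Y + (h/6)(k1 + 2k2 + 2k3 + k4): x = 0.7805, y = -0.3395, dx/dtau = -0.7043, dy/dtau = 0.5843
step 4:
  k1: at (x, y) = (0.780508, -0.339498), (dx/dtau, dy/dtau) = (-0.704287, 0.584282); Gamma_xxx = 0.213897, Gamma_xxy = 0.000000, Gamma_xyy = -1.096195, Gamma_yxx = 0.361014, Gamma_yxy = 0.000000, Gamma_yyy = -1.850149; k1 = (-0.704287, 0.584282, 0.268127, 0.452543)
  k2: at (x, y) = (0.745293, -0.310284), (dx/dtau, dy/dtau) = (-0.690881, 0.606909); Gamma_xxx = 0.223822, Gamma_xxy = 0.000000, Gamma_xyy = -1.201256, Gamma_yxx = 0.357184, Gamma_yxy = 0.000000, Gamma_yyy = -1.917013; k2 = (-0.690881, 0.606909, 0.335635, 0.535620)
  k3: at (x, y) = (0.745964, -0.309152), (dx/dtau, dy/dtau) = (-0.687505, 0.611063); Gamma_xxx = 0.225074, Gamma_xxy = 0.000000, Gamma_xyy = -1.206891, Gamma_yxx = 0.357643, Gamma_yxy = 0.000000, Gamma_yyy = -1.917751; k3 = (-0.687505, 0.611063, 0.344266, 0.547039)
  k4: at (x, y) = (0.711757, -0.278392), (dx/dtau, dy/dtau) = (-0.669860, 0.638986); Gamma_xxx = 0.238091, Gamma_xxy = 0.000000, Gamma_xyy = -1.338048, Gamma_yxx = 0.351959, Gamma_yxy = 0.000000, Gamma_yyy = -1.977973; k4 = (-0.669860, 0.638986, 0.439494, 0.649683)
  Y <- Y + (h/6)(k1 + 2k2 + 2k3 + k4): x = 0.7117, y = -0.2785, dx/dtau = -0.6698, dy/dtau = 0.6387


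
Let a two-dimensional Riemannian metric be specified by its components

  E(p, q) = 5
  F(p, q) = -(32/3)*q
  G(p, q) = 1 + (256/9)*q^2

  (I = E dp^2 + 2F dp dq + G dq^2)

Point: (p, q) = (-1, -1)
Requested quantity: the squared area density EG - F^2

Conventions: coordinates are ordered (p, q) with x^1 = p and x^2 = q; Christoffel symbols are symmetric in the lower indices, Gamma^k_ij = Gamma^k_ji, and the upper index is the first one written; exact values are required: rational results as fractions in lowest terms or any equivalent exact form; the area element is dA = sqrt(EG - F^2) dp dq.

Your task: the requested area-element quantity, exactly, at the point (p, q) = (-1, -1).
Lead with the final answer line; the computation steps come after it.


Answer: EG - F^2 = 301/9

E = 5, F = 32/3, G = 265/9; EG - F^2 = 301/9


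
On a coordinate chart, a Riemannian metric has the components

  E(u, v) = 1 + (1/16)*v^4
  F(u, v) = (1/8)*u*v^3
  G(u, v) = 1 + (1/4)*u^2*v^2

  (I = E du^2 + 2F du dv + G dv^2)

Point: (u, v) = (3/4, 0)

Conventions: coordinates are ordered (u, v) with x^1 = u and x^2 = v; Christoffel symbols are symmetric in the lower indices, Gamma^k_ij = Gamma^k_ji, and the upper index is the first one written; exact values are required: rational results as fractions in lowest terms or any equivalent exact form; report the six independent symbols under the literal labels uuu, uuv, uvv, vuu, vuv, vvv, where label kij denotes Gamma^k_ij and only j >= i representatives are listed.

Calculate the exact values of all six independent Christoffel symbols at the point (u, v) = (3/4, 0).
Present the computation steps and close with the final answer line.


E = 1, F = 0, G = 1 at the point
E_u = 0, E_v = 0, F_u = 0, F_v = 0, G_u = 0, G_v = 0
EG - F^2 = 1;  g^inv = (1) * [[1, 0], [0, 1]]
first-kind symbols [ij,l] = (1/2)(d_i g_jl + d_j g_il - d_l g_ij): [uu,u] = E_u/2 = 0, [uu,v] = F_u - E_v/2 = 0, [uv,u] = E_v/2 = 0, [uv,v] = G_u/2 = 0, [vv,u] = F_v - G_u/2 = 0, [vv,v] = G_v/2 = 0
Gamma^u_ij = (G*[ij,u] - F*[ij,v])/(EG - F^2), Gamma^v_ij = (E*[ij,v] - F*[ij,u])/(EG - F^2)

Answer: Gamma_uuu = 0, Gamma_uuv = 0, Gamma_uvv = 0, Gamma_vuu = 0, Gamma_vuv = 0, Gamma_vvv = 0


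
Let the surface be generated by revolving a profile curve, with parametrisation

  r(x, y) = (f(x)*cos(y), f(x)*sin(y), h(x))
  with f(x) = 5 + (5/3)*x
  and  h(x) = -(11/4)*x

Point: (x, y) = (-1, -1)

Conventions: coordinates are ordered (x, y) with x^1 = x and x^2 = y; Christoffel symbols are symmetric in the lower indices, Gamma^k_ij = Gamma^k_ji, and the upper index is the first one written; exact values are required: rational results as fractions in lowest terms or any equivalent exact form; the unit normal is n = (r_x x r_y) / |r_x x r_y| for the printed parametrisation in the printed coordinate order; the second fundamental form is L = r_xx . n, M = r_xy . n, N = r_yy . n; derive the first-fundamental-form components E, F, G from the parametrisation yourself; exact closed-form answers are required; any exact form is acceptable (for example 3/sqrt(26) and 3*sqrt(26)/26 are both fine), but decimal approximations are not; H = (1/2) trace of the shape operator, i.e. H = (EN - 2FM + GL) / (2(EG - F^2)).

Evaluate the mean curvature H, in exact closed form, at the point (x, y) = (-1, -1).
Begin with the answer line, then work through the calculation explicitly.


Answer: H = -99*sqrt(1489)/29780

f = 10/3, f' = 5/3, f'' = 0, h' = -11/4, h'' = 0
E = 1489/144, F = 0, G = 100/9; answer radicand W^2 = 1489/144
unnormalised second-form numerators: l = 0, m = 0, n = -55/6; L = l/sqrt(1489/144), and similarly M = m/sqrt(W^2), N = n/sqrt(W^2)
H = (E*n - 2*F*m + G*l) / (2*(EG - F^2)*sqrt(W^2)); E*n - 2*F*m + G*l = -81895/864, EG - F^2 = 37225/324, so H = (-33/80)/sqrt(1489/144)


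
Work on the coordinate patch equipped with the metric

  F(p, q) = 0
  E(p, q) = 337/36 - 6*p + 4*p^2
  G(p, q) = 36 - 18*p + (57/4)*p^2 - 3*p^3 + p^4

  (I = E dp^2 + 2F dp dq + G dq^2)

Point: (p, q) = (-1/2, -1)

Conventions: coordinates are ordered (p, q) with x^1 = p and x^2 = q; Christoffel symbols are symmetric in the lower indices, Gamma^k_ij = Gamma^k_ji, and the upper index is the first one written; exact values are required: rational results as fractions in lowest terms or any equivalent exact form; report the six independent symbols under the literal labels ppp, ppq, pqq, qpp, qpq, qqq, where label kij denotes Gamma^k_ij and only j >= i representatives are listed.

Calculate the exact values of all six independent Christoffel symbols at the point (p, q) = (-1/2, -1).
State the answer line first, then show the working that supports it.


Answer: Gamma_ppp = -180/481, Gamma_ppq = 0, Gamma_pqq = 630/481, Gamma_qpp = 0, Gamma_qpq = -5/14, Gamma_qqq = 0

E = 481/36, F = 0, G = 49 at the point
E_p = -10, E_q = 0, F_p = 0, F_q = 0, G_p = -35, G_q = 0
EG - F^2 = 23569/36;  g^inv = (36/23569) * [[49, 0], [0, 481/36]]
first-kind symbols [ij,l] = (1/2)(d_i g_jl + d_j g_il - d_l g_ij): [pp,p] = E_p/2 = -5, [pp,q] = F_p - E_q/2 = 0, [pq,p] = E_q/2 = 0, [pq,q] = G_p/2 = -35/2, [qq,p] = F_q - G_p/2 = 35/2, [qq,q] = G_q/2 = 0
Gamma^p_ij = (G*[ij,p] - F*[ij,q])/(EG - F^2), Gamma^q_ij = (E*[ij,q] - F*[ij,p])/(EG - F^2)


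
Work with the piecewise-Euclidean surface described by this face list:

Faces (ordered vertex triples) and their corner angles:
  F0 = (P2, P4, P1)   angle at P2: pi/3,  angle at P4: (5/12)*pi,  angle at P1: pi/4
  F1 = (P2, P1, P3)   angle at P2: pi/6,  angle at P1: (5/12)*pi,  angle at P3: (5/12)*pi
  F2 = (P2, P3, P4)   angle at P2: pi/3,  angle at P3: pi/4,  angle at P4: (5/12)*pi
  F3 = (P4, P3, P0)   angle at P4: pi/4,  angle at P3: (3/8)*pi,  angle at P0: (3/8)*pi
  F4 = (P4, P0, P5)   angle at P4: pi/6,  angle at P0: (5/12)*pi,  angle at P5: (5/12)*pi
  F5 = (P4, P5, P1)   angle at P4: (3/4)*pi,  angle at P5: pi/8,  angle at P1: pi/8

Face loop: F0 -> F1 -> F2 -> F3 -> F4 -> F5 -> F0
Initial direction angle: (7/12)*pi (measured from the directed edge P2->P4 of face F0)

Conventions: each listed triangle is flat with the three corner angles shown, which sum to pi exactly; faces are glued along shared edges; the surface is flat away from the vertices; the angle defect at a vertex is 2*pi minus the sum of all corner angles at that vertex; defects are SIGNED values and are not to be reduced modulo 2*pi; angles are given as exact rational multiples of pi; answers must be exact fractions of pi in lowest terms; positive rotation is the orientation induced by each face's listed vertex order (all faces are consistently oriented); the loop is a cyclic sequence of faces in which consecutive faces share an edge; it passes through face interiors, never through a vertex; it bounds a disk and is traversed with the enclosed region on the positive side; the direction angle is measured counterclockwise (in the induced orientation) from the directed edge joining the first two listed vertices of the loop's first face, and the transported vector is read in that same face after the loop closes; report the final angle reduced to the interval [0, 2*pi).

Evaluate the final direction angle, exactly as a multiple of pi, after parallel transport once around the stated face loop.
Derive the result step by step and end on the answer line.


enclosed vertex P2: corner angles sum to (5/6)*pi, defect = 2*pi - (5/6)*pi = (7/6)*pi
enclosed vertex P4: corner angles sum to 2*pi, defect = 2*pi - 2*pi = 0
summing the enclosed defects onto the initial angle, mod 2*pi in the induced orientation:
final angle = (7/12)*pi + (7/6)*pi = (7/4)*pi (mod 2*pi)

Answer: final direction angle = (7/4)*pi


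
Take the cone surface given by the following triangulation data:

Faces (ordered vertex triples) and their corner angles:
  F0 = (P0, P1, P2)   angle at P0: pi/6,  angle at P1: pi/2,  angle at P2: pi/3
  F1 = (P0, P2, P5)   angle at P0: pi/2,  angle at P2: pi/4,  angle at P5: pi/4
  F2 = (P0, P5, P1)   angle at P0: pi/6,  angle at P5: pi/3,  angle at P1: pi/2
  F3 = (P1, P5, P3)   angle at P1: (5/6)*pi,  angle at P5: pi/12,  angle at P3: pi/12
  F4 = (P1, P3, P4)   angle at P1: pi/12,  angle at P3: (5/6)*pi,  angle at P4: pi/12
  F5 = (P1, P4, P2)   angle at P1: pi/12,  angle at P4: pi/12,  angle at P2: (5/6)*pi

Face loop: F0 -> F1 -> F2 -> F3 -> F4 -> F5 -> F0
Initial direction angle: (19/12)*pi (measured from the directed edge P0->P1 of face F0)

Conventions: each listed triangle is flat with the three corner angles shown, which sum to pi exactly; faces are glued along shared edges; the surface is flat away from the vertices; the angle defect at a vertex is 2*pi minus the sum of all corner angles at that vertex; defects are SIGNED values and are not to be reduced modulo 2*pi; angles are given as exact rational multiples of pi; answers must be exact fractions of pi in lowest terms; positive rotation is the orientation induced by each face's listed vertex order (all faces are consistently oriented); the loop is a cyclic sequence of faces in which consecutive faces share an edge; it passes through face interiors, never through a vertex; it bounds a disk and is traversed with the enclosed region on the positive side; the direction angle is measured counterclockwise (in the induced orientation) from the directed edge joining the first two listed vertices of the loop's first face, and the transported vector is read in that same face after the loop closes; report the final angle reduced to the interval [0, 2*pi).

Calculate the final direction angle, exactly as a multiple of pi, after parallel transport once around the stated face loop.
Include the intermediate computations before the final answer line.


enclosed vertex P0: corner angles sum to (5/6)*pi, defect = 2*pi - (5/6)*pi = (7/6)*pi
enclosed vertex P1: corner angles sum to 2*pi, defect = 2*pi - 2*pi = 0
the rotation equals the total enclosed defect, so the final angle is initial + defects (mod 2*pi)
final angle = (19/12)*pi + (7/6)*pi = (3/4)*pi (mod 2*pi)

Answer: final direction angle = (3/4)*pi


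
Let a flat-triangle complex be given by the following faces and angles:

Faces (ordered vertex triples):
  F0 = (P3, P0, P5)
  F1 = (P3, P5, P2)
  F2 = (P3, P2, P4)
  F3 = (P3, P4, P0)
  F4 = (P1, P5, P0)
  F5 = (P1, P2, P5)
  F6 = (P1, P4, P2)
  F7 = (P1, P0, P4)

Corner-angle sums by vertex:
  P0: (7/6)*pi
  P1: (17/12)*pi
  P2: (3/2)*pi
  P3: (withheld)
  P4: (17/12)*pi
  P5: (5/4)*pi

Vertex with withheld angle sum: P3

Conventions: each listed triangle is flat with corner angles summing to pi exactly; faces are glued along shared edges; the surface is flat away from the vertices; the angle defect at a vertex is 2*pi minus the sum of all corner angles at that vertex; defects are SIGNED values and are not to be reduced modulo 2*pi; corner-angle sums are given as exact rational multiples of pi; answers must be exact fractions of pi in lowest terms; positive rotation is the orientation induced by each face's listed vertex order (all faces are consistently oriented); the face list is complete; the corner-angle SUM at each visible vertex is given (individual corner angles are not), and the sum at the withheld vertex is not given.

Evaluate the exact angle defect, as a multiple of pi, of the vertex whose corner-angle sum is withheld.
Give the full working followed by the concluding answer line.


V = 6, E = 12, F = 8; chi = V - E + F = 2
Gauss-Bonnet: total defect = 2*pi*chi = 4*pi; visible defects sum to (13/4)*pi

Answer: defect(P3) = (3/4)*pi


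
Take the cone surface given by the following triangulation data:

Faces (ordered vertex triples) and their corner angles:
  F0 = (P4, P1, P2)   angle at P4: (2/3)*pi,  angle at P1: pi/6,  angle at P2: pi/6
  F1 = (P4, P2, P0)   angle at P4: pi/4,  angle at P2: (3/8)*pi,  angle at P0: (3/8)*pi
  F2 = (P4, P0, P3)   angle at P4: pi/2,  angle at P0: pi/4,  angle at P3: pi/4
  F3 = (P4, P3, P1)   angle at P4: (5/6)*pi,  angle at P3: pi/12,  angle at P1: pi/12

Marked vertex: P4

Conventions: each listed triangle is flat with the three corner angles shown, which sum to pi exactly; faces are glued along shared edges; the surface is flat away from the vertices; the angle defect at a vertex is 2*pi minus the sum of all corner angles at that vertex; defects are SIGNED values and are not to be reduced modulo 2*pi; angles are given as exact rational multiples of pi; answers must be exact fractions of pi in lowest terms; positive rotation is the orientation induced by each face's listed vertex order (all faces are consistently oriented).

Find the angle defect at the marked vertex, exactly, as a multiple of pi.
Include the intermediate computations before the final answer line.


Sum of corner angles at P4: (9/4)*pi
defect = 2*pi - (9/4)*pi

Answer: defect(P4) = -pi/4


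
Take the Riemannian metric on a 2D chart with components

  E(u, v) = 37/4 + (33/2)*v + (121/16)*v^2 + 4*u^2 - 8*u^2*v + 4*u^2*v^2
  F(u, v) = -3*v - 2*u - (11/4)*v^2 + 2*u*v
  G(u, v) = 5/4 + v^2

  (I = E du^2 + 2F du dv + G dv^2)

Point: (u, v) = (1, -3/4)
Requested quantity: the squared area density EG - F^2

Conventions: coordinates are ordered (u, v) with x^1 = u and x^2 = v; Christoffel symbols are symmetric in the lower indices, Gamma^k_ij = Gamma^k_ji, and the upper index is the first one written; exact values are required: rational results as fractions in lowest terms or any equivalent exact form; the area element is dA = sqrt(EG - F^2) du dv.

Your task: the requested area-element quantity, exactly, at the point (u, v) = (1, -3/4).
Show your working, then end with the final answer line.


E = 3425/256, F = -179/64, G = 29/16; EG - F^2 = 16821/1024

Answer: EG - F^2 = 16821/1024


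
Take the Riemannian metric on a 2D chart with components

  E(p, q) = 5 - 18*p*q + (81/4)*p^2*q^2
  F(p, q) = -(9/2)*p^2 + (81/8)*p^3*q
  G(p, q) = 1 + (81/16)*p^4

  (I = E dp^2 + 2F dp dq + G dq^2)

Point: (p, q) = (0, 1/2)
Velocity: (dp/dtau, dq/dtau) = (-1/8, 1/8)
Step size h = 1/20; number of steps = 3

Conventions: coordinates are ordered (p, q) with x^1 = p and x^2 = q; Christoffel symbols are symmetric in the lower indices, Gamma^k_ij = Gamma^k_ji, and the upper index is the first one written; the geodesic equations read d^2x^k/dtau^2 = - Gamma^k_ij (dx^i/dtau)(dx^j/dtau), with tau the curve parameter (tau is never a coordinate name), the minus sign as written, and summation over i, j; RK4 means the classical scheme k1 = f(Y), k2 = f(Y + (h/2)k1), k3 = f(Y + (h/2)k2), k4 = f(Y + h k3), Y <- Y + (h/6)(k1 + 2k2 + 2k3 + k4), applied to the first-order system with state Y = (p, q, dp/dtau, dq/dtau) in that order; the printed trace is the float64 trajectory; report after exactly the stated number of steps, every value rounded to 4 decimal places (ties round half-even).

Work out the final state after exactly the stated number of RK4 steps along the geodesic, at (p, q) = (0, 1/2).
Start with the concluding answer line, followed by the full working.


Answer: p = -0.0186, q = 0.5187, dp/dtau = -0.1228, dq/dtau = 0.1250

f(Y) = (dp/dtau, dq/dtau, -Gamma^p_ij Y'^i Y'^j, -Gamma^q_ij Y'^i Y'^j) with the Gammas evaluated at the stage position; h = 0.050000; intermediate values shown to 6 dp
step 0: p = 0.0000, q = 0.5000, dp/dtau = -0.1250, dq/dtau = 0.1250
step 1:
  k1: at (p, q) = (0.000000, 0.500000), (dp/dtau, dq/dtau) = (-0.125000, 0.125000); Gamma_ppp = -0.900000, Gamma_ppq = 0.000000, Gamma_pqq = 0.000000, Gamma_qpp = 0.000000, Gamma_qpq = 0.000000, Gamma_qqq = 0.000000; k1 = (-0.125000, 0.125000, 0.014063, 0.000000)
  k2: at (p, q) = (-0.003125, 0.503125), (dp/dtau, dq/dtau) = (-0.124648, 0.125000); Gamma_ppp = -0.903705, Gamma_ppq = 0.005613, Gamma_pqq = 0.000000, Gamma_qpp = 0.000010, Gamma_qpq = 0.000000, Gamma_qqq = 0.000000; k2 = (-0.124648, 0.125000, 0.014216, 0.000000)
  k3: at (p, q) = (-0.003116, 0.503125), (dp/dtau, dq/dtau) = (-0.124645, 0.125000); Gamma_ppp = -0.903710, Gamma_ppq = 0.005597, Gamma_pqq = 0.000000, Gamma_qpp = 0.000010, Gamma_qpq = 0.000000, Gamma_qqq = 0.000000; k3 = (-0.124645, 0.125000, 0.014215, 0.000000)
  k4: at (p, q) = (-0.006232, 0.506250), (dp/dtau, dq/dtau) = (-0.124289, 0.125000); Gamma_ppp = -0.907376, Gamma_ppq = 0.011170, Gamma_pqq = 0.000000, Gamma_qpp = 0.000039, Gamma_qpq = 0.000000, Gamma_qqq = 0.000000; k4 = (-0.124289, 0.125000, 0.014364, -0.000001)
  Y <- Y + (h/6)(k1 + 2k2 + 2k3 + k4): p = -0.0062, q = 0.5062, dp/dtau = -0.1243, dq/dtau = 0.1250
step 2:
  k1: at (p, q) = (-0.006232, 0.506250), (dp/dtau, dq/dtau) = (-0.124289, 0.125000); Gamma_ppp = -0.907376, Gamma_ppq = 0.011170, Gamma_pqq = 0.000000, Gamma_qpp = 0.000039, Gamma_qpq = 0.000000, Gamma_qqq = 0.000000; k1 = (-0.124289, 0.125000, 0.014364, -0.000001)
  k2: at (p, q) = (-0.009340, 0.509375), (dp/dtau, dq/dtau) = (-0.123930, 0.125000); Gamma_ppp = -0.911004, Gamma_ppq = 0.016703, Gamma_pqq = 0.000000, Gamma_qpp = 0.000088, Gamma_qpq = -0.000002, Gamma_qqq = 0.000000; k2 = (-0.123930, 0.125000, 0.014509, -0.000001)
  k3: at (p, q) = (-0.009331, 0.509375), (dp/dtau, dq/dtau) = (-0.123927, 0.125000); Gamma_ppp = -0.911009, Gamma_ppq = 0.016688, Gamma_pqq = 0.000000, Gamma_qpp = 0.000088, Gamma_qpq = -0.000002, Gamma_qqq = 0.000000; k3 = (-0.123927, 0.125000, 0.014508, -0.000001)
  k4: at (p, q) = (-0.012429, 0.512500), (dp/dtau, dq/dtau) = (-0.123564, 0.125000); Gamma_ppp = -0.914598, Gamma_ppq = 0.022180, Gamma_pqq = 0.000000, Gamma_qpp = 0.000157, Gamma_qpq = -0.000004, Gamma_qqq = 0.000000; k4 = (-0.123564, 0.125000, 0.014649, -0.000003)
  Y <- Y + (h/6)(k1 + 2k2 + 2k3 + k4): p = -0.0124, q = 0.5125, dp/dtau = -0.1236, dq/dtau = 0.1250
step 3:
  k1: at (p, q) = (-0.012429, 0.512500), (dp/dtau, dq/dtau) = (-0.123564, 0.125000); Gamma_ppp = -0.914598, Gamma_ppq = 0.022180, Gamma_pqq = 0.000000, Gamma_qpp = 0.000157, Gamma_qpq = -0.000004, Gamma_qqq = 0.000000; k1 = (-0.123564, 0.125000, 0.014649, -0.000003)
  k2: at (p, q) = (-0.015518, 0.515625), (dp/dtau, dq/dtau) = (-0.123198, 0.125000); Gamma_ppp = -0.918149, Gamma_ppq = 0.027632, Gamma_pqq = 0.000000, Gamma_qpp = 0.000244, Gamma_qpq = -0.000007, Gamma_qqq = 0.000000; k2 = (-0.123198, 0.125000, 0.014786, -0.000004)
  k3: at (p, q) = (-0.015509, 0.515625), (dp/dtau, dq/dtau) = (-0.123194, 0.125000); Gamma_ppp = -0.918155, Gamma_ppq = 0.027616, Gamma_pqq = 0.000000, Gamma_qpp = 0.000244, Gamma_qpq = -0.000007, Gamma_qqq = 0.000000; k3 = (-0.123194, 0.125000, 0.014785, -0.000004)
  k4: at (p, q) = (-0.018588, 0.518750), (dp/dtau, dq/dtau) = (-0.122825, 0.125000); Gamma_ppp = -0.921667, Gamma_ppq = 0.033026, Gamma_pqq = 0.000000, Gamma_qpp = 0.000351, Gamma_qpq = -0.000013, Gamma_qqq = 0.000000; k4 = (-0.122825, 0.125000, 0.014918, -0.000006)
  Y <- Y + (h/6)(k1 + 2k2 + 2k3 + k4): p = -0.0186, q = 0.5187, dp/dtau = -0.1228, dq/dtau = 0.1250


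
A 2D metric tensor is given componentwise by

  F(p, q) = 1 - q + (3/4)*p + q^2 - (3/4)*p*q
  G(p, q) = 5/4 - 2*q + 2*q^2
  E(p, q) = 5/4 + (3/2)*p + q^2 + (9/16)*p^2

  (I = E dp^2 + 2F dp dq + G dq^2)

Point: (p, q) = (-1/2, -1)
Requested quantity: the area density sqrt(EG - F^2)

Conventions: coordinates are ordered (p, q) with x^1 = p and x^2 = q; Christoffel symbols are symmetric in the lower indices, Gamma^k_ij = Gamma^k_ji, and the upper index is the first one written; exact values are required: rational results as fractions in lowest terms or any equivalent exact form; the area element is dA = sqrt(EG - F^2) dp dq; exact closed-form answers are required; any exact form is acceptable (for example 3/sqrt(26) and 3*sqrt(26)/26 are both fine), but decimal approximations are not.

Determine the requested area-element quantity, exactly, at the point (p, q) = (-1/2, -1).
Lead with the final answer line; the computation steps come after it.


Answer: sqrt(EG - F^2) = 3*sqrt(101)/16

E = 105/64, F = 9/4, G = 21/4; EG - F^2 = 909/256


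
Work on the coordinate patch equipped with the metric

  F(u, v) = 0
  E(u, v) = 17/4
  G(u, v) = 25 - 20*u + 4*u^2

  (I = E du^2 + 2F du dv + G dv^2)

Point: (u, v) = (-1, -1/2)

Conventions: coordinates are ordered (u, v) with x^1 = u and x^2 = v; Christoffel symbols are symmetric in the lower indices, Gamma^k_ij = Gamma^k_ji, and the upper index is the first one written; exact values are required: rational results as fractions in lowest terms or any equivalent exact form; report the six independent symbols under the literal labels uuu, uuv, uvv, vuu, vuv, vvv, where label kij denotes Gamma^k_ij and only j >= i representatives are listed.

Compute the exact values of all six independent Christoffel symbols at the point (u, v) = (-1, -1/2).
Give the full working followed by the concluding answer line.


E = 17/4, F = 0, G = 49 at the point
E_u = 0, E_v = 0, F_u = 0, F_v = 0, G_u = -28, G_v = 0
EG - F^2 = 833/4;  g^inv = (4/833) * [[49, 0], [0, 17/4]]
first-kind symbols [ij,l] = (1/2)(d_i g_jl + d_j g_il - d_l g_ij): [uu,u] = E_u/2 = 0, [uu,v] = F_u - E_v/2 = 0, [uv,u] = E_v/2 = 0, [uv,v] = G_u/2 = -14, [vv,u] = F_v - G_u/2 = 14, [vv,v] = G_v/2 = 0
Gamma^u_ij = (G*[ij,u] - F*[ij,v])/(EG - F^2), Gamma^v_ij = (E*[ij,v] - F*[ij,u])/(EG - F^2)

Answer: Gamma_uuu = 0, Gamma_uuv = 0, Gamma_uvv = 56/17, Gamma_vuu = 0, Gamma_vuv = -2/7, Gamma_vvv = 0


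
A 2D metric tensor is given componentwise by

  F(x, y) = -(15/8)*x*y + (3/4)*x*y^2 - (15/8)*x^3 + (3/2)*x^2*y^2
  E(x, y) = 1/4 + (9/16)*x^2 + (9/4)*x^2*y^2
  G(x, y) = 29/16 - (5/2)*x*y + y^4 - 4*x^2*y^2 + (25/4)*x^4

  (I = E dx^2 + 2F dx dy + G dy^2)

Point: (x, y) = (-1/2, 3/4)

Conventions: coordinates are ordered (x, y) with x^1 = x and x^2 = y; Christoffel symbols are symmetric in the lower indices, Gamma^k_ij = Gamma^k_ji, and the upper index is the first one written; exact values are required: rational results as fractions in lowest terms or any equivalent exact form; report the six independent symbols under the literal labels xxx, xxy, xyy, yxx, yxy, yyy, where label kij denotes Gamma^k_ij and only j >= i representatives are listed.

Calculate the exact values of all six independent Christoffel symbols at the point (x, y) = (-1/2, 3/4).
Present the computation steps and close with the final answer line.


E = 181/256, F = 15/16, G = 741/256 at the point
E_x = -117/64, E_y = 27/32, F_x = -207/64, F_y = 15/16, G_x = -11/4, G_y = 23/16
EG - F^2 = 76521/65536;  g^inv = (65536/76521) * [[741/256, -15/16], [-15/16, 181/256]]
first-kind symbols [ij,l] = (1/2)(d_i g_jl + d_j g_il - d_l g_ij): [xx,x] = E_x/2 = -117/128, [xx,y] = F_x - E_y/2 = -117/32, [xy,x] = E_y/2 = 27/64, [xy,y] = G_x/2 = -11/8, [yy,x] = F_y - G_x/2 = 37/16, [yy,y] = G_y/2 = 23/32
Gamma^x_ij = (G*[ij,x] - F*[ij,y])/(EG - F^2), Gamma^y_ij = (E*[ij,y] - F*[ij,x])/(EG - F^2)

Answer: Gamma_xxx = 17082/25507, Gamma_xxy = 54836/25507, Gamma_xyy = 131504/25507, Gamma_yxx = -37752/25507, Gamma_yxy = -89632/76521, Gamma_yyy = -108776/76521


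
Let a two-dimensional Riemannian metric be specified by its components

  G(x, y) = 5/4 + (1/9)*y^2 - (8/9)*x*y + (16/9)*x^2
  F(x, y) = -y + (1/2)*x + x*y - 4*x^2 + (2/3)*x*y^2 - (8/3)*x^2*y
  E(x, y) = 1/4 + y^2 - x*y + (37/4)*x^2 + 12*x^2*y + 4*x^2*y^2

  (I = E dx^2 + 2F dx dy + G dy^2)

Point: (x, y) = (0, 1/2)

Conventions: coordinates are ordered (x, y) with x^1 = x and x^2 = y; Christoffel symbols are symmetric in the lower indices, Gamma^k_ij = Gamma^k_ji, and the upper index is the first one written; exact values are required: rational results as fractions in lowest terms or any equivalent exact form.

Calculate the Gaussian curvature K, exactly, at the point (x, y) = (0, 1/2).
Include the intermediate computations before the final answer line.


E = 1/2, F = -1/2, G = 23/18, EG - F^2 = 7/18 at the point
E_x = -1/2, E_y = 1, F_x = 7/6, F_y = -1, G_x = -4/9, G_y = 1/9
E_yy = 2, F_xy = 5/3, G_xx = 32/9
The intrinsic route: Brioschi's K = (det M1 - det M2)/(EG - F^2)^2.
M1 = [[-E_yy/2 + F_xy - G_xx/2, E_x/2, F_x - E_y/2], [F_y - G_x/2, E, F], [G_y/2, F, G]] = [[-10/9, -1/4, 2/3], [-7/9, 1/2, -1/2], [1/18, -1/2, 23/18]]; det M1 = -187/432
M2 = [[0, E_y/2, G_x/2], [E_y/2, E, F], [G_x/2, F, G]] = [[0, 1/2, -2/9], [1/2, 1/2, -1/2], [-2/9, -1/2, 23/18]]; det M2 = -151/648
det M1 - det M2 = -259/1296; K = -259/1296 / (7/18)^2 = -37/28

Answer: K = -37/28


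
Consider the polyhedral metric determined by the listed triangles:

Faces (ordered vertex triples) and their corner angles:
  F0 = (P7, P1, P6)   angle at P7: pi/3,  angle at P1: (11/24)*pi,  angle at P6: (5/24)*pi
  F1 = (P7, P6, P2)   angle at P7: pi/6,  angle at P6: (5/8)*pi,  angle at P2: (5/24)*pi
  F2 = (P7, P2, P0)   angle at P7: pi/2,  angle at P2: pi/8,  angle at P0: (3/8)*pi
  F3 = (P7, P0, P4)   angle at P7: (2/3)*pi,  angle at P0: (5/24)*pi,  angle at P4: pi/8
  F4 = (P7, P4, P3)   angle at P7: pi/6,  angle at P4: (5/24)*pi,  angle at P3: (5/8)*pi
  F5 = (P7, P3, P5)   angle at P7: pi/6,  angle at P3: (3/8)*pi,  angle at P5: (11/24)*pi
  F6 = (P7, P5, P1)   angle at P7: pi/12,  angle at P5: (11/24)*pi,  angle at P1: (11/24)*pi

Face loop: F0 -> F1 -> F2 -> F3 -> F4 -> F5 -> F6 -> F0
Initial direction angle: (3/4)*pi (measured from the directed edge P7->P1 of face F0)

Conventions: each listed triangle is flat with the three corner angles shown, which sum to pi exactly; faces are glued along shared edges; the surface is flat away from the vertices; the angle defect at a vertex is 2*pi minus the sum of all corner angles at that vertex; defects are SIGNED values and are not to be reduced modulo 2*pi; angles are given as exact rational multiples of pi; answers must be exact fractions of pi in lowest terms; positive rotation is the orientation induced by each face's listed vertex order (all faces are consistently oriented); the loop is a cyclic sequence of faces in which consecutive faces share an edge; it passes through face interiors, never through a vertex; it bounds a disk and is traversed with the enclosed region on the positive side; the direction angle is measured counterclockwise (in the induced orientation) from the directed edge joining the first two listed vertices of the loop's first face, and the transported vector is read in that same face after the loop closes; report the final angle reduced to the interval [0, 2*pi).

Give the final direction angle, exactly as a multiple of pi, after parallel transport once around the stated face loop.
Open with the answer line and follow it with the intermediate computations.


Answer: final direction angle = (2/3)*pi

enclosed vertex P7: corner angles sum to (25/12)*pi, defect = 2*pi - (25/12)*pi = -pi/12
final direction = starting direction + enclosed defect total, reduced mod 2*pi (induced orientation)
final angle = (3/4)*pi - pi/12 = (2/3)*pi (mod 2*pi)


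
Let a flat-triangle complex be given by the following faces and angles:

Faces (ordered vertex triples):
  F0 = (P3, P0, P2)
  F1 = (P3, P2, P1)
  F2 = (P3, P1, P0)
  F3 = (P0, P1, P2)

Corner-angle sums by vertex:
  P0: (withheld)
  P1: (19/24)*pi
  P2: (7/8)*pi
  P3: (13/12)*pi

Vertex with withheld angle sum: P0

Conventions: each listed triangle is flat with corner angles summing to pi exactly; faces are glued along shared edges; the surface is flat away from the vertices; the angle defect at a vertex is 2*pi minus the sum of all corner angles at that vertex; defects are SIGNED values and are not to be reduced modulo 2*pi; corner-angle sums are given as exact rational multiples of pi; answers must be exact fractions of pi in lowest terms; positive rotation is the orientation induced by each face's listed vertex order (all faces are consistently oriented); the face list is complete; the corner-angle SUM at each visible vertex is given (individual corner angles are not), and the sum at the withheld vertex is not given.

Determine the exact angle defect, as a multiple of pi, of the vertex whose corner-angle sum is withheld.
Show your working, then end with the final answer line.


V = 4, E = 6, F = 4; chi = V - E + F = 2
Gauss-Bonnet: total defect = 2*pi*chi = 4*pi; visible defects sum to (13/4)*pi

Answer: defect(P0) = (3/4)*pi


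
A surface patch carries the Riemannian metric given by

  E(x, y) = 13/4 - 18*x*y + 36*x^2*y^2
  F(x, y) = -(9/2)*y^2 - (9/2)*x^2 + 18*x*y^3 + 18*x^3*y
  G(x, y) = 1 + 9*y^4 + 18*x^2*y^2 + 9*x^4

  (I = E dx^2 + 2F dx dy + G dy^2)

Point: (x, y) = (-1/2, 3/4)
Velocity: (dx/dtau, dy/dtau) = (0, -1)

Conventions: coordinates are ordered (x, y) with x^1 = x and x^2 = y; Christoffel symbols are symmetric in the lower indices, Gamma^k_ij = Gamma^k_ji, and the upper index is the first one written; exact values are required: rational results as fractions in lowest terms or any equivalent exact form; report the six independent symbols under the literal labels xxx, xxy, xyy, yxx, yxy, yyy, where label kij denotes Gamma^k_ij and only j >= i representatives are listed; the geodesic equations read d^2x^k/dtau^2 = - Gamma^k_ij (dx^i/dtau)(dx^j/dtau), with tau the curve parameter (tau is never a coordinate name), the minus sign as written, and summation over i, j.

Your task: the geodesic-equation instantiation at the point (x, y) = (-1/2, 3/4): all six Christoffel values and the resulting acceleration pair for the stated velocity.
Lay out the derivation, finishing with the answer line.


E = 241/16, F = -585/64, G = 1777/256 at the point
E_x = -135/4, E_y = 45/2, F_x = 711/32, F_y = -387/16, G_x = -117/8, G_y = 351/16
EG - F^2 = 5377/256;  g^inv = (256/5377) * [[1777/256, 585/64], [585/64, 241/16]]
first-kind symbols [ij,l] = (1/2)(d_i g_jl + d_j g_il - d_l g_ij): [xx,x] = E_x/2 = -135/8, [xx,y] = F_x - E_y/2 = 351/32, [xy,x] = E_y/2 = 45/4, [xy,y] = G_x/2 = -117/16, [yy,x] = F_y - G_x/2 = -135/8, [yy,y] = G_y/2 = 351/32
Gamma^x_ij = (G*[ij,x] - F*[ij,y])/(EG - F^2), Gamma^y_ij = (E*[ij,y] - F*[ij,x])/(EG - F^2)
Gamma_xxx = -4320/5377, Gamma_xxy = 2880/5377, Gamma_xyy = -4320/5377, Gamma_yxx = 2808/5377, Gamma_yxy = -1872/5377, Gamma_yyy = 2808/5377
d^2x/dtau^2 = -(Gamma_xxx*(0)^2 + 2*Gamma_xxy*(0)*(-1) + Gamma_xyy*(-1)^2) = 4320/5377
d^2y/dtau^2 = -(Gamma_yxx*(0)^2 + 2*Gamma_yxy*(0)*(-1) + Gamma_yyy*(-1)^2) = -2808/5377

Answer: Gamma_xxx = -4320/5377, Gamma_xxy = 2880/5377, Gamma_xyy = -4320/5377, Gamma_yxx = 2808/5377, Gamma_yxy = -1872/5377, Gamma_yyy = 2808/5377; accelerations (d^2x/dtau^2, d^2y/dtau^2) = (4320/5377, -2808/5377)


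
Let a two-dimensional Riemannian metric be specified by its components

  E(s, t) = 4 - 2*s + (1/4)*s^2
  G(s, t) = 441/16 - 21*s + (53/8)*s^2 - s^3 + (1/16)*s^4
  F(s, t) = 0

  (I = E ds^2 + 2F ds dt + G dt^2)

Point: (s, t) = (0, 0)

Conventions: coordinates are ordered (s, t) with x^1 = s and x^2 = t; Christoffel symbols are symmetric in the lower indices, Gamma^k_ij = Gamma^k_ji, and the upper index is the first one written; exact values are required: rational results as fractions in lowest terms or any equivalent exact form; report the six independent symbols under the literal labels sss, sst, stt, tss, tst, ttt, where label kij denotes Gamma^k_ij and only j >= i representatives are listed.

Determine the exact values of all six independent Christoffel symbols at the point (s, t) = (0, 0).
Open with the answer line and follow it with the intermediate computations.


Answer: Gamma_sss = -1/4, Gamma_sst = 0, Gamma_stt = 21/8, Gamma_tss = 0, Gamma_tst = -8/21, Gamma_ttt = 0

E = 4, F = 0, G = 441/16 at the point
E_s = -2, E_t = 0, F_s = 0, F_t = 0, G_s = -21, G_t = 0
EG - F^2 = 441/4;  g^inv = (4/441) * [[441/16, 0], [0, 4]]
first-kind symbols [ij,l] = (1/2)(d_i g_jl + d_j g_il - d_l g_ij): [ss,s] = E_s/2 = -1, [ss,t] = F_s - E_t/2 = 0, [st,s] = E_t/2 = 0, [st,t] = G_s/2 = -21/2, [tt,s] = F_t - G_s/2 = 21/2, [tt,t] = G_t/2 = 0
Gamma^s_ij = (G*[ij,s] - F*[ij,t])/(EG - F^2), Gamma^t_ij = (E*[ij,t] - F*[ij,s])/(EG - F^2)


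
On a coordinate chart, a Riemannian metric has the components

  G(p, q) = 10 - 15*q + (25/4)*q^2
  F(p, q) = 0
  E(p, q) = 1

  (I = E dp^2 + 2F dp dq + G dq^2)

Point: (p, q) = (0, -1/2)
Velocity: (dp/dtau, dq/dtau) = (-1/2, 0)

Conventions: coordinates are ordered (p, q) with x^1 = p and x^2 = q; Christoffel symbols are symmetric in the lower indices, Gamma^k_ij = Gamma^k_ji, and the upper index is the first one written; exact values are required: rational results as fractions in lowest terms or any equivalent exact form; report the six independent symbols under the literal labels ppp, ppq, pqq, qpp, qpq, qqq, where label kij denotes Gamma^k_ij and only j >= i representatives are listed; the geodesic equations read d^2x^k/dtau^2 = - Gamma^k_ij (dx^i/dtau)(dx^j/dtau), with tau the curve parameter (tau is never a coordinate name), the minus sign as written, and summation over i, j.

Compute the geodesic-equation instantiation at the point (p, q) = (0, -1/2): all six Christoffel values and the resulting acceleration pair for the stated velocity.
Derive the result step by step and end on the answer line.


E = 1, F = 0, G = 305/16 at the point
E_p = 0, E_q = 0, F_p = 0, F_q = 0, G_p = 0, G_q = -85/4
EG - F^2 = 305/16;  g^inv = (16/305) * [[305/16, 0], [0, 1]]
first-kind symbols [ij,l] = (1/2)(d_i g_jl + d_j g_il - d_l g_ij): [pp,p] = E_p/2 = 0, [pp,q] = F_p - E_q/2 = 0, [pq,p] = E_q/2 = 0, [pq,q] = G_p/2 = 0, [qq,p] = F_q - G_p/2 = 0, [qq,q] = G_q/2 = -85/8
Gamma^p_ij = (G*[ij,p] - F*[ij,q])/(EG - F^2), Gamma^q_ij = (E*[ij,q] - F*[ij,p])/(EG - F^2)
Gamma_ppp = 0, Gamma_ppq = 0, Gamma_pqq = 0, Gamma_qpp = 0, Gamma_qpq = 0, Gamma_qqq = -34/61
d^2p/dtau^2 = -(Gamma_ppp*(-1/2)^2 + 2*Gamma_ppq*(-1/2)*(0) + Gamma_pqq*(0)^2) = 0
d^2q/dtau^2 = -(Gamma_qpp*(-1/2)^2 + 2*Gamma_qpq*(-1/2)*(0) + Gamma_qqq*(0)^2) = 0

Answer: Gamma_ppp = 0, Gamma_ppq = 0, Gamma_pqq = 0, Gamma_qpp = 0, Gamma_qpq = 0, Gamma_qqq = -34/61; accelerations (d^2p/dtau^2, d^2q/dtau^2) = (0, 0)
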